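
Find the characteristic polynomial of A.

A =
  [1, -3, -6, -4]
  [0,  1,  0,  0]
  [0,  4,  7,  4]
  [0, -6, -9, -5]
x^4 - 4*x^3 + 6*x^2 - 4*x + 1

Expanding det(x·I − A) (e.g. by cofactor expansion or by noting that A is similar to its Jordan form J, which has the same characteristic polynomial as A) gives
  χ_A(x) = x^4 - 4*x^3 + 6*x^2 - 4*x + 1
which factors as (x - 1)^4. The eigenvalues (with algebraic multiplicities) are λ = 1 with multiplicity 4.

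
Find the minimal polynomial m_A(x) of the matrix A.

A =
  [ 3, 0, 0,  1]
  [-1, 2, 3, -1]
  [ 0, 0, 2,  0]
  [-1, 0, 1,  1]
x^3 - 6*x^2 + 12*x - 8

The characteristic polynomial is χ_A(x) = (x - 2)^4, so the eigenvalues are known. The minimal polynomial is
  m_A(x) = Π_λ (x − λ)^{k_λ}
where k_λ is the size of the *largest* Jordan block for λ (equivalently, the smallest k with (A − λI)^k v = 0 for every generalised eigenvector v of λ).

  λ = 2: largest Jordan block has size 3, contributing (x − 2)^3

So m_A(x) = (x - 2)^3 = x^3 - 6*x^2 + 12*x - 8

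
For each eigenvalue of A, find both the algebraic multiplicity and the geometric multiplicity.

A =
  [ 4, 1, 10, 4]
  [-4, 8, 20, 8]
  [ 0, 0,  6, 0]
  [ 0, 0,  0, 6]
λ = 6: alg = 4, geom = 3

Step 1 — factor the characteristic polynomial to read off the algebraic multiplicities:
  χ_A(x) = (x - 6)^4

Step 2 — compute geometric multiplicities via the rank-nullity identity g(λ) = n − rank(A − λI):
  rank(A − (6)·I) = 1, so dim ker(A − (6)·I) = n − 1 = 3

Summary:
  λ = 6: algebraic multiplicity = 4, geometric multiplicity = 3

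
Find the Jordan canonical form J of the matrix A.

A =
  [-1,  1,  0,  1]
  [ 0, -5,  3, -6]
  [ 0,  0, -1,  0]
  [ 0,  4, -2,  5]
J_3(-1) ⊕ J_1(1)

The characteristic polynomial is
  det(x·I − A) = x^4 + 2*x^3 - 2*x - 1 = (x - 1)*(x + 1)^3

Eigenvalues and multiplicities (the geometric multiplicity of λ is n − rank(A − λI), which equals the number of Jordan blocks for λ):
  λ = -1: algebraic multiplicity = 3, geometric multiplicity = 1
  λ = 1: algebraic multiplicity = 1, geometric multiplicity = 1

Determining the block sizes for each eigenvalue:
  λ = -1: one block (gm = 1), so the single block has size am = 3 → block sizes [3]
  λ = 1: one block (gm = 1), so the single block has size am = 1 → block sizes [1]

Assembling the blocks gives a Jordan form
J =
  [-1,  1,  0, 0]
  [ 0, -1,  1, 0]
  [ 0,  0, -1, 0]
  [ 0,  0,  0, 1]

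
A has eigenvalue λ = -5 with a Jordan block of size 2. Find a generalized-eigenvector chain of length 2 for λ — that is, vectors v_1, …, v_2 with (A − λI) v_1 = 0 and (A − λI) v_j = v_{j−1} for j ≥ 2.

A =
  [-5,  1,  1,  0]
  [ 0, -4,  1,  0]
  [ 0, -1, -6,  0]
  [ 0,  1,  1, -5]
A Jordan chain for λ = -5 of length 2:
v_1 = (1, 1, -1, 1)ᵀ
v_2 = (0, 1, 0, 0)ᵀ

Let N = A − (-5)·I. We want v_2 with N^2 v_2 = 0 but N^1 v_2 ≠ 0; then v_{j-1} := N · v_j for j = 2, …, 2.

Pick v_2 = (0, 1, 0, 0)ᵀ.
Then v_1 = N · v_2 = (1, 1, -1, 1)ᵀ.

Sanity check: (A − (-5)·I) v_1 = (0, 0, 0, 0)ᵀ = 0. ✓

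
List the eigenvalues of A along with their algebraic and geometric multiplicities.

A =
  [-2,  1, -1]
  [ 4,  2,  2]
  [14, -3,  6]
λ = 2: alg = 3, geom = 1

Step 1 — factor the characteristic polynomial to read off the algebraic multiplicities:
  χ_A(x) = (x - 2)^3

Step 2 — compute geometric multiplicities via the rank-nullity identity g(λ) = n − rank(A − λI):
  rank(A − (2)·I) = 2, so dim ker(A − (2)·I) = n − 2 = 1

Summary:
  λ = 2: algebraic multiplicity = 3, geometric multiplicity = 1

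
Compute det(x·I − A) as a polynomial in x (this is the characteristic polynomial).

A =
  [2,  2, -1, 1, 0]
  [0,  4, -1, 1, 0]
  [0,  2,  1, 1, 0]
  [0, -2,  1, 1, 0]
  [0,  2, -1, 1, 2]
x^5 - 10*x^4 + 40*x^3 - 80*x^2 + 80*x - 32

Expanding det(x·I − A) (e.g. by cofactor expansion or by noting that A is similar to its Jordan form J, which has the same characteristic polynomial as A) gives
  χ_A(x) = x^5 - 10*x^4 + 40*x^3 - 80*x^2 + 80*x - 32
which factors as (x - 2)^5. The eigenvalues (with algebraic multiplicities) are λ = 2 with multiplicity 5.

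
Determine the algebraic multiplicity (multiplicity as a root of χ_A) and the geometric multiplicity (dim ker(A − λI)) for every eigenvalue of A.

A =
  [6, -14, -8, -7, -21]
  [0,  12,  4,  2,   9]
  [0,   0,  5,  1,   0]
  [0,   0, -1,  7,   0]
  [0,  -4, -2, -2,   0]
λ = 6: alg = 5, geom = 2

Step 1 — factor the characteristic polynomial to read off the algebraic multiplicities:
  χ_A(x) = (x - 6)^5

Step 2 — compute geometric multiplicities via the rank-nullity identity g(λ) = n − rank(A − λI):
  rank(A − (6)·I) = 3, so dim ker(A − (6)·I) = n − 3 = 2

Summary:
  λ = 6: algebraic multiplicity = 5, geometric multiplicity = 2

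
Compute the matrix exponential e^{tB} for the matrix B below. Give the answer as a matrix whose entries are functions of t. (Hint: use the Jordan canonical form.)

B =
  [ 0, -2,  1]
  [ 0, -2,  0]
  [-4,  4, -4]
e^{tB} =
  [2*t*exp(-2*t) + exp(-2*t), -2*t*exp(-2*t), t*exp(-2*t)]
  [0, exp(-2*t), 0]
  [-4*t*exp(-2*t), 4*t*exp(-2*t), -2*t*exp(-2*t) + exp(-2*t)]

Strategy: write B = P · J · P⁻¹ where J is a Jordan canonical form, so e^{tB} = P · e^{tJ} · P⁻¹, and e^{tJ} can be computed block-by-block.

B has Jordan form
J =
  [-2,  1,  0]
  [ 0, -2,  0]
  [ 0,  0, -2]
(up to reordering of blocks).

Per-block formulas:
  For a 2×2 Jordan block J_2(-2): exp(t · J_2(-2)) = e^(-2t)·(I + t·N), where N is the 2×2 nilpotent shift.
  For a 1×1 block at λ = -2: exp(t · [-2]) = [e^(-2t)].

After assembling e^{tJ} and conjugating by P, we get:

e^{tB} =
  [2*t*exp(-2*t) + exp(-2*t), -2*t*exp(-2*t), t*exp(-2*t)]
  [0, exp(-2*t), 0]
  [-4*t*exp(-2*t), 4*t*exp(-2*t), -2*t*exp(-2*t) + exp(-2*t)]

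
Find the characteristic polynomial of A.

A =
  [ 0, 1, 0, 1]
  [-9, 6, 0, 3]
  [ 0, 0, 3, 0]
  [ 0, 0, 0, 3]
x^4 - 12*x^3 + 54*x^2 - 108*x + 81

Expanding det(x·I − A) (e.g. by cofactor expansion or by noting that A is similar to its Jordan form J, which has the same characteristic polynomial as A) gives
  χ_A(x) = x^4 - 12*x^3 + 54*x^2 - 108*x + 81
which factors as (x - 3)^4. The eigenvalues (with algebraic multiplicities) are λ = 3 with multiplicity 4.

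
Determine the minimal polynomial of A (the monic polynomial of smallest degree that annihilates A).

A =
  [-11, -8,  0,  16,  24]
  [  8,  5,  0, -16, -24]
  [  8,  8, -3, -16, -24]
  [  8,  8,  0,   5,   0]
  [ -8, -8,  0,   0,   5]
x^2 - 2*x - 15

The characteristic polynomial is χ_A(x) = (x - 5)^2*(x + 3)^3, so the eigenvalues are known. The minimal polynomial is
  m_A(x) = Π_λ (x − λ)^{k_λ}
where k_λ is the size of the *largest* Jordan block for λ (equivalently, the smallest k with (A − λI)^k v = 0 for every generalised eigenvector v of λ).

  λ = -3: largest Jordan block has size 1, contributing (x + 3)
  λ = 5: largest Jordan block has size 1, contributing (x − 5)

So m_A(x) = (x - 5)*(x + 3) = x^2 - 2*x - 15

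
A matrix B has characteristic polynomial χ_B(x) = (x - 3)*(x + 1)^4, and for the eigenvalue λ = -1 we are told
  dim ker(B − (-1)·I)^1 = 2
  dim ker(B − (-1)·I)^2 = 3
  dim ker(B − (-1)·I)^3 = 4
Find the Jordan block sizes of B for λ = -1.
Block sizes for λ = -1: [3, 1]

From the dimensions of kernels of powers, the number of Jordan blocks of size at least j is d_j − d_{j−1} where d_j = dim ker(N^j) (with d_0 = 0). Computing the differences gives [2, 1, 1].
The number of blocks of size exactly k is (#blocks of size ≥ k) − (#blocks of size ≥ k + 1), so the partition is: 1 block(s) of size 1, 1 block(s) of size 3.
In nonincreasing order the block sizes are [3, 1].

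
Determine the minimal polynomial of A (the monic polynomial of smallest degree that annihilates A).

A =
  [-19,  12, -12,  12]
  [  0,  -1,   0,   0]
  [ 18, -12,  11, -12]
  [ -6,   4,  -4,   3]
x^2 + 4*x + 3

The characteristic polynomial is χ_A(x) = (x + 1)^3*(x + 3), so the eigenvalues are known. The minimal polynomial is
  m_A(x) = Π_λ (x − λ)^{k_λ}
where k_λ is the size of the *largest* Jordan block for λ (equivalently, the smallest k with (A − λI)^k v = 0 for every generalised eigenvector v of λ).

  λ = -3: largest Jordan block has size 1, contributing (x + 3)
  λ = -1: largest Jordan block has size 1, contributing (x + 1)

So m_A(x) = (x + 1)*(x + 3) = x^2 + 4*x + 3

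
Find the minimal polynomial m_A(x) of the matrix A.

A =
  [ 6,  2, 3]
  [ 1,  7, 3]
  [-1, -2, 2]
x^2 - 10*x + 25

The characteristic polynomial is χ_A(x) = (x - 5)^3, so the eigenvalues are known. The minimal polynomial is
  m_A(x) = Π_λ (x − λ)^{k_λ}
where k_λ is the size of the *largest* Jordan block for λ (equivalently, the smallest k with (A − λI)^k v = 0 for every generalised eigenvector v of λ).

  λ = 5: largest Jordan block has size 2, contributing (x − 5)^2

So m_A(x) = (x - 5)^2 = x^2 - 10*x + 25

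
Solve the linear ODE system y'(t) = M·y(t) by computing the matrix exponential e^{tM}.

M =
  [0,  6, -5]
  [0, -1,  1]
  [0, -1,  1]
e^{tM} =
  [1, -t^2/2 + 6*t, t^2/2 - 5*t]
  [0, 1 - t, t]
  [0, -t, t + 1]

Strategy: write M = P · J · P⁻¹ where J is a Jordan canonical form, so e^{tM} = P · e^{tJ} · P⁻¹, and e^{tJ} can be computed block-by-block.

M has Jordan form
J =
  [0, 1, 0]
  [0, 0, 1]
  [0, 0, 0]
(up to reordering of blocks).

Per-block formulas:
  For a 3×3 Jordan block J_3(0): exp(t · J_3(0)) = e^(0t)·(I + t·N + (t^2/2)·N^2), where N is the 3×3 nilpotent shift.

After assembling e^{tJ} and conjugating by P, we get:

e^{tM} =
  [1, -t^2/2 + 6*t, t^2/2 - 5*t]
  [0, 1 - t, t]
  [0, -t, t + 1]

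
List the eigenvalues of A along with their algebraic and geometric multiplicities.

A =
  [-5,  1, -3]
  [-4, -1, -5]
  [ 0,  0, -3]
λ = -3: alg = 3, geom = 1

Step 1 — factor the characteristic polynomial to read off the algebraic multiplicities:
  χ_A(x) = (x + 3)^3

Step 2 — compute geometric multiplicities via the rank-nullity identity g(λ) = n − rank(A − λI):
  rank(A − (-3)·I) = 2, so dim ker(A − (-3)·I) = n − 2 = 1

Summary:
  λ = -3: algebraic multiplicity = 3, geometric multiplicity = 1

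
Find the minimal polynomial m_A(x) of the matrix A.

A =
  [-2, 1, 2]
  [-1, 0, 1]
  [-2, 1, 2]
x^3

The characteristic polynomial is χ_A(x) = x^3, so the eigenvalues are known. The minimal polynomial is
  m_A(x) = Π_λ (x − λ)^{k_λ}
where k_λ is the size of the *largest* Jordan block for λ (equivalently, the smallest k with (A − λI)^k v = 0 for every generalised eigenvector v of λ).

  λ = 0: largest Jordan block has size 3, contributing (x − 0)^3

So m_A(x) = x^3 = x^3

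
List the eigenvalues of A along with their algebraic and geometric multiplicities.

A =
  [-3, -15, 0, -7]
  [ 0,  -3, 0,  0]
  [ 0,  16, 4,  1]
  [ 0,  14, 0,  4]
λ = -3: alg = 2, geom = 1; λ = 4: alg = 2, geom = 1

Step 1 — factor the characteristic polynomial to read off the algebraic multiplicities:
  χ_A(x) = (x - 4)^2*(x + 3)^2

Step 2 — compute geometric multiplicities via the rank-nullity identity g(λ) = n − rank(A − λI):
  rank(A − (-3)·I) = 3, so dim ker(A − (-3)·I) = n − 3 = 1
  rank(A − (4)·I) = 3, so dim ker(A − (4)·I) = n − 3 = 1

Summary:
  λ = -3: algebraic multiplicity = 2, geometric multiplicity = 1
  λ = 4: algebraic multiplicity = 2, geometric multiplicity = 1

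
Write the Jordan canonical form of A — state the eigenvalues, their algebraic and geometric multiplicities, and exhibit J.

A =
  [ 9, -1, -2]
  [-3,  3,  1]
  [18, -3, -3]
J_3(3)

The characteristic polynomial is
  det(x·I − A) = x^3 - 9*x^2 + 27*x - 27 = (x - 3)^3

Eigenvalues and multiplicities (the geometric multiplicity of λ is n − rank(A − λI), which equals the number of Jordan blocks for λ):
  λ = 3: algebraic multiplicity = 3, geometric multiplicity = 1

Determining the block sizes for each eigenvalue:
  λ = 3: one block (gm = 1), so the single block has size am = 3 → block sizes [3]

Assembling the blocks gives a Jordan form
J =
  [3, 1, 0]
  [0, 3, 1]
  [0, 0, 3]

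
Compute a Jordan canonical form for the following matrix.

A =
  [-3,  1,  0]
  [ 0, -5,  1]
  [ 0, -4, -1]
J_3(-3)

The characteristic polynomial is
  det(x·I − A) = x^3 + 9*x^2 + 27*x + 27 = (x + 3)^3

Eigenvalues and multiplicities (the geometric multiplicity of λ is n − rank(A − λI), which equals the number of Jordan blocks for λ):
  λ = -3: algebraic multiplicity = 3, geometric multiplicity = 1

Determining the block sizes for each eigenvalue:
  λ = -3: one block (gm = 1), so the single block has size am = 3 → block sizes [3]

Assembling the blocks gives a Jordan form
J =
  [-3,  1,  0]
  [ 0, -3,  1]
  [ 0,  0, -3]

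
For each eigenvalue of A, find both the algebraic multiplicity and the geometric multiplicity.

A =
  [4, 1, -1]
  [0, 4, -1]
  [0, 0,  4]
λ = 4: alg = 3, geom = 1

Step 1 — factor the characteristic polynomial to read off the algebraic multiplicities:
  χ_A(x) = (x - 4)^3

Step 2 — compute geometric multiplicities via the rank-nullity identity g(λ) = n − rank(A − λI):
  rank(A − (4)·I) = 2, so dim ker(A − (4)·I) = n − 2 = 1

Summary:
  λ = 4: algebraic multiplicity = 3, geometric multiplicity = 1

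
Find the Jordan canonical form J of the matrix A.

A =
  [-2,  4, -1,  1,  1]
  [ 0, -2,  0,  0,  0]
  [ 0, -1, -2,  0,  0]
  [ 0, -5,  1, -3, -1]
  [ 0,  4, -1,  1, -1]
J_2(-2) ⊕ J_2(-2) ⊕ J_1(-2)

The characteristic polynomial is
  det(x·I − A) = x^5 + 10*x^4 + 40*x^3 + 80*x^2 + 80*x + 32 = (x + 2)^5

Eigenvalues and multiplicities (the geometric multiplicity of λ is n − rank(A − λI), which equals the number of Jordan blocks for λ):
  λ = -2: algebraic multiplicity = 5, geometric multiplicity = 3

Determining the block sizes for each eigenvalue:
  λ = -2: with am = 5 and gm = 3, the partition is not yet determined (e.g. several partitions of 5 into 3 parts exist). Let N = A − (-2)·I. Computing rank(N^1) = 2, rank(N^2) = 0; the number of blocks of size ≥ j is rank(N^{j−1}) − rank(N^j), giving [3, 2]. So we have 2 block(s) of size 2, 1 block(s) of size 1 → block sizes [2, 2, 1]

Assembling the blocks gives a Jordan form
J =
  [-2,  1,  0,  0,  0]
  [ 0, -2,  0,  0,  0]
  [ 0,  0, -2,  1,  0]
  [ 0,  0,  0, -2,  0]
  [ 0,  0,  0,  0, -2]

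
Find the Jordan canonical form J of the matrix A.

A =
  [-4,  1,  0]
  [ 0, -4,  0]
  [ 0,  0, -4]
J_2(-4) ⊕ J_1(-4)

The characteristic polynomial is
  det(x·I − A) = x^3 + 12*x^2 + 48*x + 64 = (x + 4)^3

Eigenvalues and multiplicities (the geometric multiplicity of λ is n − rank(A − λI), which equals the number of Jordan blocks for λ):
  λ = -4: algebraic multiplicity = 3, geometric multiplicity = 2

Determining the block sizes for each eigenvalue:
  λ = -4: 2 blocks summing to 3 forces exactly one block of size 2 and the rest size 1 → block sizes [2, 1]

Assembling the blocks gives a Jordan form
J =
  [-4,  1,  0]
  [ 0, -4,  0]
  [ 0,  0, -4]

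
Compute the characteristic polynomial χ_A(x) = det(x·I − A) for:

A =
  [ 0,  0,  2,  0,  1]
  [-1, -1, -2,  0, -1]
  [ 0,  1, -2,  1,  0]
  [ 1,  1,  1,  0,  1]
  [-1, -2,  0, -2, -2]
x^5 + 5*x^4 + 10*x^3 + 10*x^2 + 5*x + 1

Expanding det(x·I − A) (e.g. by cofactor expansion or by noting that A is similar to its Jordan form J, which has the same characteristic polynomial as A) gives
  χ_A(x) = x^5 + 5*x^4 + 10*x^3 + 10*x^2 + 5*x + 1
which factors as (x + 1)^5. The eigenvalues (with algebraic multiplicities) are λ = -1 with multiplicity 5.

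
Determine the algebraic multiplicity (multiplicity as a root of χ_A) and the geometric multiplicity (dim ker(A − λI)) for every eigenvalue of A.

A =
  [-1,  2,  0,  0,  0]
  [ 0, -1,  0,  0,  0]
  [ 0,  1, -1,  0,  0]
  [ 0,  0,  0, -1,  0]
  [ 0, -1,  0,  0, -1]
λ = -1: alg = 5, geom = 4

Step 1 — factor the characteristic polynomial to read off the algebraic multiplicities:
  χ_A(x) = (x + 1)^5

Step 2 — compute geometric multiplicities via the rank-nullity identity g(λ) = n − rank(A − λI):
  rank(A − (-1)·I) = 1, so dim ker(A − (-1)·I) = n − 1 = 4

Summary:
  λ = -1: algebraic multiplicity = 5, geometric multiplicity = 4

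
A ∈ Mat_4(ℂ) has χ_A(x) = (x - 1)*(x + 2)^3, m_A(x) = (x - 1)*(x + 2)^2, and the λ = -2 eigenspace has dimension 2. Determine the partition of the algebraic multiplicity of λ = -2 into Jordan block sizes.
Block sizes for λ = -2: [2, 1]

Step 1 — from the characteristic polynomial, algebraic multiplicity of λ = -2 is 3. From dim ker(A − (-2)·I) = 2, there are exactly 2 Jordan blocks for λ = -2.
Step 2 — from the minimal polynomial, the factor (x + 2)^2 tells us the largest block for λ = -2 has size 2.
Step 3 — with total size 3, 2 blocks, and largest block 2, the block sizes (in nonincreasing order) are [2, 1].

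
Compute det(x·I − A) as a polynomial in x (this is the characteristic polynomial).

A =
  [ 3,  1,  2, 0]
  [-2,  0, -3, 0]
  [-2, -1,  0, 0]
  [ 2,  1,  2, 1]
x^4 - 4*x^3 + 6*x^2 - 4*x + 1

Expanding det(x·I − A) (e.g. by cofactor expansion or by noting that A is similar to its Jordan form J, which has the same characteristic polynomial as A) gives
  χ_A(x) = x^4 - 4*x^3 + 6*x^2 - 4*x + 1
which factors as (x - 1)^4. The eigenvalues (with algebraic multiplicities) are λ = 1 with multiplicity 4.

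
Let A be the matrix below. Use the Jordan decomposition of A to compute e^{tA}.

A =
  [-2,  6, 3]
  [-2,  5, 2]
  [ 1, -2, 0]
e^{tA} =
  [-3*t*exp(t) + exp(t), 6*t*exp(t), 3*t*exp(t)]
  [-2*t*exp(t), 4*t*exp(t) + exp(t), 2*t*exp(t)]
  [t*exp(t), -2*t*exp(t), -t*exp(t) + exp(t)]

Strategy: write A = P · J · P⁻¹ where J is a Jordan canonical form, so e^{tA} = P · e^{tJ} · P⁻¹, and e^{tJ} can be computed block-by-block.

A has Jordan form
J =
  [1, 1, 0]
  [0, 1, 0]
  [0, 0, 1]
(up to reordering of blocks).

Per-block formulas:
  For a 1×1 block at λ = 1: exp(t · [1]) = [e^(1t)].
  For a 2×2 Jordan block J_2(1): exp(t · J_2(1)) = e^(1t)·(I + t·N), where N is the 2×2 nilpotent shift.

After assembling e^{tJ} and conjugating by P, we get:

e^{tA} =
  [-3*t*exp(t) + exp(t), 6*t*exp(t), 3*t*exp(t)]
  [-2*t*exp(t), 4*t*exp(t) + exp(t), 2*t*exp(t)]
  [t*exp(t), -2*t*exp(t), -t*exp(t) + exp(t)]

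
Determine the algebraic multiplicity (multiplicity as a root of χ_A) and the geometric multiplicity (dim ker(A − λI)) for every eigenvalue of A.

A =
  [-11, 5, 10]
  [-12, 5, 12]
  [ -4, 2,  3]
λ = -1: alg = 3, geom = 2

Step 1 — factor the characteristic polynomial to read off the algebraic multiplicities:
  χ_A(x) = (x + 1)^3

Step 2 — compute geometric multiplicities via the rank-nullity identity g(λ) = n − rank(A − λI):
  rank(A − (-1)·I) = 1, so dim ker(A − (-1)·I) = n − 1 = 2

Summary:
  λ = -1: algebraic multiplicity = 3, geometric multiplicity = 2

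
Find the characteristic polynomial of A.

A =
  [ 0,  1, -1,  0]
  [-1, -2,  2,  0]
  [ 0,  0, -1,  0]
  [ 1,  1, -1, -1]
x^4 + 4*x^3 + 6*x^2 + 4*x + 1

Expanding det(x·I − A) (e.g. by cofactor expansion or by noting that A is similar to its Jordan form J, which has the same characteristic polynomial as A) gives
  χ_A(x) = x^4 + 4*x^3 + 6*x^2 + 4*x + 1
which factors as (x + 1)^4. The eigenvalues (with algebraic multiplicities) are λ = -1 with multiplicity 4.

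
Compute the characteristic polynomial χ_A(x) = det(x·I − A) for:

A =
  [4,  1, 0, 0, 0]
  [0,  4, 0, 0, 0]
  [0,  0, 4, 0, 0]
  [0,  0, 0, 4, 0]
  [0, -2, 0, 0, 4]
x^5 - 20*x^4 + 160*x^3 - 640*x^2 + 1280*x - 1024

Expanding det(x·I − A) (e.g. by cofactor expansion or by noting that A is similar to its Jordan form J, which has the same characteristic polynomial as A) gives
  χ_A(x) = x^5 - 20*x^4 + 160*x^3 - 640*x^2 + 1280*x - 1024
which factors as (x - 4)^5. The eigenvalues (with algebraic multiplicities) are λ = 4 with multiplicity 5.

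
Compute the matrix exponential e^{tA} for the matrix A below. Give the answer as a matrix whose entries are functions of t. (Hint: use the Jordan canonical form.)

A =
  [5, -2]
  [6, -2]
e^{tA} =
  [4*exp(2*t) - 3*exp(t), -2*exp(2*t) + 2*exp(t)]
  [6*exp(2*t) - 6*exp(t), -3*exp(2*t) + 4*exp(t)]

Strategy: write A = P · J · P⁻¹ where J is a Jordan canonical form, so e^{tA} = P · e^{tJ} · P⁻¹, and e^{tJ} can be computed block-by-block.

A has Jordan form
J =
  [1, 0]
  [0, 2]
(up to reordering of blocks).

Per-block formulas:
  For a 1×1 block at λ = 2: exp(t · [2]) = [e^(2t)].
  For a 1×1 block at λ = 1: exp(t · [1]) = [e^(1t)].

After assembling e^{tJ} and conjugating by P, we get:

e^{tA} =
  [4*exp(2*t) - 3*exp(t), -2*exp(2*t) + 2*exp(t)]
  [6*exp(2*t) - 6*exp(t), -3*exp(2*t) + 4*exp(t)]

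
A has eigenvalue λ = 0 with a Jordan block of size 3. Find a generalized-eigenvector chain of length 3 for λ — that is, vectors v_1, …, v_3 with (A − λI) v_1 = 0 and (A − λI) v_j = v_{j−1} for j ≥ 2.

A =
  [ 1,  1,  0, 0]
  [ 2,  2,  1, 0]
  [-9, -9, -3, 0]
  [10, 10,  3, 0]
A Jordan chain for λ = 0 of length 3:
v_1 = (3, -3, 0, 3)ᵀ
v_2 = (1, 2, -9, 10)ᵀ
v_3 = (1, 0, 0, 0)ᵀ

Let N = A − (0)·I. We want v_3 with N^3 v_3 = 0 but N^2 v_3 ≠ 0; then v_{j-1} := N · v_j for j = 3, …, 2.

Pick v_3 = (1, 0, 0, 0)ᵀ.
Then v_2 = N · v_3 = (1, 2, -9, 10)ᵀ.
Then v_1 = N · v_2 = (3, -3, 0, 3)ᵀ.

Sanity check: (A − (0)·I) v_1 = (0, 0, 0, 0)ᵀ = 0. ✓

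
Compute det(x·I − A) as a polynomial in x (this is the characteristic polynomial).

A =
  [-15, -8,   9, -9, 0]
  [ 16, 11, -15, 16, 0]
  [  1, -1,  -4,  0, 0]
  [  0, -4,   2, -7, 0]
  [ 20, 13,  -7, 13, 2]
x^5 + 13*x^4 + 45*x^3 - 25*x^2 - 250*x

Expanding det(x·I − A) (e.g. by cofactor expansion or by noting that A is similar to its Jordan form J, which has the same characteristic polynomial as A) gives
  χ_A(x) = x^5 + 13*x^4 + 45*x^3 - 25*x^2 - 250*x
which factors as x*(x - 2)*(x + 5)^3. The eigenvalues (with algebraic multiplicities) are λ = -5 with multiplicity 3, λ = 0 with multiplicity 1, λ = 2 with multiplicity 1.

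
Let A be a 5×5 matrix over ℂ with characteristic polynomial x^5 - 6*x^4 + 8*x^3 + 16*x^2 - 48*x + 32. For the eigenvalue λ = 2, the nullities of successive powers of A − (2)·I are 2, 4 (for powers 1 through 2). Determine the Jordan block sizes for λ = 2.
Block sizes for λ = 2: [2, 2]

From the dimensions of kernels of powers, the number of Jordan blocks of size at least j is d_j − d_{j−1} where d_j = dim ker(N^j) (with d_0 = 0). Computing the differences gives [2, 2].
The number of blocks of size exactly k is (#blocks of size ≥ k) − (#blocks of size ≥ k + 1), so the partition is: 2 block(s) of size 2.
In nonincreasing order the block sizes are [2, 2].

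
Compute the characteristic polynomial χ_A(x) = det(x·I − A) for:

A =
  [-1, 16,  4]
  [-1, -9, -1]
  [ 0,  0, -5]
x^3 + 15*x^2 + 75*x + 125

Expanding det(x·I − A) (e.g. by cofactor expansion or by noting that A is similar to its Jordan form J, which has the same characteristic polynomial as A) gives
  χ_A(x) = x^3 + 15*x^2 + 75*x + 125
which factors as (x + 5)^3. The eigenvalues (with algebraic multiplicities) are λ = -5 with multiplicity 3.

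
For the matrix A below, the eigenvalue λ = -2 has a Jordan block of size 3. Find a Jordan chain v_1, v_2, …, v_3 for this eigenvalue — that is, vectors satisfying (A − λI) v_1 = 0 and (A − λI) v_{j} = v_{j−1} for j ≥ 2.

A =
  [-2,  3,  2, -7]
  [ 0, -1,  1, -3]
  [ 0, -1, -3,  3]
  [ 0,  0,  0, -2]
A Jordan chain for λ = -2 of length 3:
v_1 = (1, 0, 0, 0)ᵀ
v_2 = (3, 1, -1, 0)ᵀ
v_3 = (0, 1, 0, 0)ᵀ

Let N = A − (-2)·I. We want v_3 with N^3 v_3 = 0 but N^2 v_3 ≠ 0; then v_{j-1} := N · v_j for j = 3, …, 2.

Pick v_3 = (0, 1, 0, 0)ᵀ.
Then v_2 = N · v_3 = (3, 1, -1, 0)ᵀ.
Then v_1 = N · v_2 = (1, 0, 0, 0)ᵀ.

Sanity check: (A − (-2)·I) v_1 = (0, 0, 0, 0)ᵀ = 0. ✓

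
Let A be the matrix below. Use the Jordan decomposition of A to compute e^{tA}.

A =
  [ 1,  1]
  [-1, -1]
e^{tA} =
  [t + 1, t]
  [-t, 1 - t]

Strategy: write A = P · J · P⁻¹ where J is a Jordan canonical form, so e^{tA} = P · e^{tJ} · P⁻¹, and e^{tJ} can be computed block-by-block.

A has Jordan form
J =
  [0, 1]
  [0, 0]
(up to reordering of blocks).

Per-block formulas:
  For a 2×2 Jordan block J_2(0): exp(t · J_2(0)) = e^(0t)·(I + t·N), where N is the 2×2 nilpotent shift.

After assembling e^{tJ} and conjugating by P, we get:

e^{tA} =
  [t + 1, t]
  [-t, 1 - t]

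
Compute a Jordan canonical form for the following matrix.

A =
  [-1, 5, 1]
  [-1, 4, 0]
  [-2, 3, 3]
J_3(2)

The characteristic polynomial is
  det(x·I − A) = x^3 - 6*x^2 + 12*x - 8 = (x - 2)^3

Eigenvalues and multiplicities (the geometric multiplicity of λ is n − rank(A − λI), which equals the number of Jordan blocks for λ):
  λ = 2: algebraic multiplicity = 3, geometric multiplicity = 1

Determining the block sizes for each eigenvalue:
  λ = 2: one block (gm = 1), so the single block has size am = 3 → block sizes [3]

Assembling the blocks gives a Jordan form
J =
  [2, 1, 0]
  [0, 2, 1]
  [0, 0, 2]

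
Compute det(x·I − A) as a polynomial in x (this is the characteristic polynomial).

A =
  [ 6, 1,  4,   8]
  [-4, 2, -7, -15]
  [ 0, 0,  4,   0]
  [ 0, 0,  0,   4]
x^4 - 16*x^3 + 96*x^2 - 256*x + 256

Expanding det(x·I − A) (e.g. by cofactor expansion or by noting that A is similar to its Jordan form J, which has the same characteristic polynomial as A) gives
  χ_A(x) = x^4 - 16*x^3 + 96*x^2 - 256*x + 256
which factors as (x - 4)^4. The eigenvalues (with algebraic multiplicities) are λ = 4 with multiplicity 4.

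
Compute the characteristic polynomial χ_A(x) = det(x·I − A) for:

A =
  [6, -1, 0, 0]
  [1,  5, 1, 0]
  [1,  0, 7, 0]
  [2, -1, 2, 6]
x^4 - 24*x^3 + 216*x^2 - 864*x + 1296

Expanding det(x·I − A) (e.g. by cofactor expansion or by noting that A is similar to its Jordan form J, which has the same characteristic polynomial as A) gives
  χ_A(x) = x^4 - 24*x^3 + 216*x^2 - 864*x + 1296
which factors as (x - 6)^4. The eigenvalues (with algebraic multiplicities) are λ = 6 with multiplicity 4.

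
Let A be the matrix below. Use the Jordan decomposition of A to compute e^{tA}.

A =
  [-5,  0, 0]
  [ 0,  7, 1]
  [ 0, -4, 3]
e^{tA} =
  [exp(-5*t), 0, 0]
  [0, 2*t*exp(5*t) + exp(5*t), t*exp(5*t)]
  [0, -4*t*exp(5*t), -2*t*exp(5*t) + exp(5*t)]

Strategy: write A = P · J · P⁻¹ where J is a Jordan canonical form, so e^{tA} = P · e^{tJ} · P⁻¹, and e^{tJ} can be computed block-by-block.

A has Jordan form
J =
  [-5, 0, 0]
  [ 0, 5, 1]
  [ 0, 0, 5]
(up to reordering of blocks).

Per-block formulas:
  For a 2×2 Jordan block J_2(5): exp(t · J_2(5)) = e^(5t)·(I + t·N), where N is the 2×2 nilpotent shift.
  For a 1×1 block at λ = -5: exp(t · [-5]) = [e^(-5t)].

After assembling e^{tJ} and conjugating by P, we get:

e^{tA} =
  [exp(-5*t), 0, 0]
  [0, 2*t*exp(5*t) + exp(5*t), t*exp(5*t)]
  [0, -4*t*exp(5*t), -2*t*exp(5*t) + exp(5*t)]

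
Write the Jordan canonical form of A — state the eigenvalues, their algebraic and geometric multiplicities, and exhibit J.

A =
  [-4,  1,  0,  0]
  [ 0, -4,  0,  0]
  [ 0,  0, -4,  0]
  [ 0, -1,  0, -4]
J_2(-4) ⊕ J_1(-4) ⊕ J_1(-4)

The characteristic polynomial is
  det(x·I − A) = x^4 + 16*x^3 + 96*x^2 + 256*x + 256 = (x + 4)^4

Eigenvalues and multiplicities (the geometric multiplicity of λ is n − rank(A − λI), which equals the number of Jordan blocks for λ):
  λ = -4: algebraic multiplicity = 4, geometric multiplicity = 3

Determining the block sizes for each eigenvalue:
  λ = -4: 3 blocks summing to 4 forces exactly one block of size 2 and the rest size 1 → block sizes [2, 1, 1]

Assembling the blocks gives a Jordan form
J =
  [-4,  1,  0,  0]
  [ 0, -4,  0,  0]
  [ 0,  0, -4,  0]
  [ 0,  0,  0, -4]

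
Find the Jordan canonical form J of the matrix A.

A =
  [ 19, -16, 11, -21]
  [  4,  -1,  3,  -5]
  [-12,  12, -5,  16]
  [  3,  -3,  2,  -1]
J_3(3) ⊕ J_1(3)

The characteristic polynomial is
  det(x·I − A) = x^4 - 12*x^3 + 54*x^2 - 108*x + 81 = (x - 3)^4

Eigenvalues and multiplicities (the geometric multiplicity of λ is n − rank(A − λI), which equals the number of Jordan blocks for λ):
  λ = 3: algebraic multiplicity = 4, geometric multiplicity = 2

Determining the block sizes for each eigenvalue:
  λ = 3: with am = 4 and gm = 2, the partition is not yet determined (e.g. several partitions of 4 into 2 parts exist). Let N = A − (3)·I. Computing rank(N^1) = 2, rank(N^2) = 1, rank(N^3) = 0; the number of blocks of size ≥ j is rank(N^{j−1}) − rank(N^j), giving [2, 1, 1]. So we have 1 block(s) of size 3, 1 block(s) of size 1 → block sizes [3, 1]

Assembling the blocks gives a Jordan form
J =
  [3, 1, 0, 0]
  [0, 3, 1, 0]
  [0, 0, 3, 0]
  [0, 0, 0, 3]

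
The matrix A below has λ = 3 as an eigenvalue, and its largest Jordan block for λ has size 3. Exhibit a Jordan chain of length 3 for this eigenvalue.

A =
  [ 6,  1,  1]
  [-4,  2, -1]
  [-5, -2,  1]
A Jordan chain for λ = 3 of length 3:
v_1 = (0, -3, 3)ᵀ
v_2 = (3, -4, -5)ᵀ
v_3 = (1, 0, 0)ᵀ

Let N = A − (3)·I. We want v_3 with N^3 v_3 = 0 but N^2 v_3 ≠ 0; then v_{j-1} := N · v_j for j = 3, …, 2.

Pick v_3 = (1, 0, 0)ᵀ.
Then v_2 = N · v_3 = (3, -4, -5)ᵀ.
Then v_1 = N · v_2 = (0, -3, 3)ᵀ.

Sanity check: (A − (3)·I) v_1 = (0, 0, 0)ᵀ = 0. ✓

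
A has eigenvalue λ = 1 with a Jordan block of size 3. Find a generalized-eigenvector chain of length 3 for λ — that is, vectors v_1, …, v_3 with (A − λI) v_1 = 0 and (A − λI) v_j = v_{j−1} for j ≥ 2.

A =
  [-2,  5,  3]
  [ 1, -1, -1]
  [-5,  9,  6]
A Jordan chain for λ = 1 of length 3:
v_1 = (-1, 0, -1)ᵀ
v_2 = (-3, 1, -5)ᵀ
v_3 = (1, 0, 0)ᵀ

Let N = A − (1)·I. We want v_3 with N^3 v_3 = 0 but N^2 v_3 ≠ 0; then v_{j-1} := N · v_j for j = 3, …, 2.

Pick v_3 = (1, 0, 0)ᵀ.
Then v_2 = N · v_3 = (-3, 1, -5)ᵀ.
Then v_1 = N · v_2 = (-1, 0, -1)ᵀ.

Sanity check: (A − (1)·I) v_1 = (0, 0, 0)ᵀ = 0. ✓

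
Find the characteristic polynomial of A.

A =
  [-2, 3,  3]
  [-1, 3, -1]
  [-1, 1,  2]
x^3 - 3*x^2 + 3*x - 1

Expanding det(x·I − A) (e.g. by cofactor expansion or by noting that A is similar to its Jordan form J, which has the same characteristic polynomial as A) gives
  χ_A(x) = x^3 - 3*x^2 + 3*x - 1
which factors as (x - 1)^3. The eigenvalues (with algebraic multiplicities) are λ = 1 with multiplicity 3.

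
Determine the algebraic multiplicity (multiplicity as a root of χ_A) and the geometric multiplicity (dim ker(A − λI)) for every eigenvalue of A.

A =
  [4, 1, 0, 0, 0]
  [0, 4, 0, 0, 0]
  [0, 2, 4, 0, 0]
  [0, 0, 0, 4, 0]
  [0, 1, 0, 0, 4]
λ = 4: alg = 5, geom = 4

Step 1 — factor the characteristic polynomial to read off the algebraic multiplicities:
  χ_A(x) = (x - 4)^5

Step 2 — compute geometric multiplicities via the rank-nullity identity g(λ) = n − rank(A − λI):
  rank(A − (4)·I) = 1, so dim ker(A − (4)·I) = n − 1 = 4

Summary:
  λ = 4: algebraic multiplicity = 5, geometric multiplicity = 4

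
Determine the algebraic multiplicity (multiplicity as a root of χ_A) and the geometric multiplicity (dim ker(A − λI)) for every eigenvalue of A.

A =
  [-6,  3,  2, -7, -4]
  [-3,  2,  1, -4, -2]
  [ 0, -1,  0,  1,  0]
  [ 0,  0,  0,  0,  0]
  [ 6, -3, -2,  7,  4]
λ = 0: alg = 5, geom = 3

Step 1 — factor the characteristic polynomial to read off the algebraic multiplicities:
  χ_A(x) = x^5

Step 2 — compute geometric multiplicities via the rank-nullity identity g(λ) = n − rank(A − λI):
  rank(A − (0)·I) = 2, so dim ker(A − (0)·I) = n − 2 = 3

Summary:
  λ = 0: algebraic multiplicity = 5, geometric multiplicity = 3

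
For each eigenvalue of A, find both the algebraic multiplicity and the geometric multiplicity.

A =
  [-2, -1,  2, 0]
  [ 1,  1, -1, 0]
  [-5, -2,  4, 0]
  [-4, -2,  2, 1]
λ = 1: alg = 4, geom = 2

Step 1 — factor the characteristic polynomial to read off the algebraic multiplicities:
  χ_A(x) = (x - 1)^4

Step 2 — compute geometric multiplicities via the rank-nullity identity g(λ) = n − rank(A − λI):
  rank(A − (1)·I) = 2, so dim ker(A − (1)·I) = n − 2 = 2

Summary:
  λ = 1: algebraic multiplicity = 4, geometric multiplicity = 2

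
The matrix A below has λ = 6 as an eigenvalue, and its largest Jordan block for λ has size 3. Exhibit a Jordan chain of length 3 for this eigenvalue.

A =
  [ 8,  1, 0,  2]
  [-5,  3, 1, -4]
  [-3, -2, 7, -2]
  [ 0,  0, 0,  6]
A Jordan chain for λ = 6 of length 3:
v_1 = (-1, 2, 1, 0)ᵀ
v_2 = (2, -5, -3, 0)ᵀ
v_3 = (1, 0, 0, 0)ᵀ

Let N = A − (6)·I. We want v_3 with N^3 v_3 = 0 but N^2 v_3 ≠ 0; then v_{j-1} := N · v_j for j = 3, …, 2.

Pick v_3 = (1, 0, 0, 0)ᵀ.
Then v_2 = N · v_3 = (2, -5, -3, 0)ᵀ.
Then v_1 = N · v_2 = (-1, 2, 1, 0)ᵀ.

Sanity check: (A − (6)·I) v_1 = (0, 0, 0, 0)ᵀ = 0. ✓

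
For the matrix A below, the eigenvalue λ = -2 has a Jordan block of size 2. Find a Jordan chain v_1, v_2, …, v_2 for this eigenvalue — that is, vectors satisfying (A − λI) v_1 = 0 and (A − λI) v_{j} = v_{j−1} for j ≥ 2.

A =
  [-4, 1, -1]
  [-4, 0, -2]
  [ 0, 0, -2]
A Jordan chain for λ = -2 of length 2:
v_1 = (-2, -4, 0)ᵀ
v_2 = (1, 0, 0)ᵀ

Let N = A − (-2)·I. We want v_2 with N^2 v_2 = 0 but N^1 v_2 ≠ 0; then v_{j-1} := N · v_j for j = 2, …, 2.

Pick v_2 = (1, 0, 0)ᵀ.
Then v_1 = N · v_2 = (-2, -4, 0)ᵀ.

Sanity check: (A − (-2)·I) v_1 = (0, 0, 0)ᵀ = 0. ✓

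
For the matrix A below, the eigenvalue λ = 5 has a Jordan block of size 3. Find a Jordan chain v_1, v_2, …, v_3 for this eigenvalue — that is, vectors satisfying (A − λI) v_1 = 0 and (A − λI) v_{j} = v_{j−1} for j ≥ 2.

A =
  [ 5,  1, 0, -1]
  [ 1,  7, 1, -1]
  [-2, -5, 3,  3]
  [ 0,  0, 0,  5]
A Jordan chain for λ = 5 of length 3:
v_1 = (1, 0, -1, 0)ᵀ
v_2 = (0, 1, -2, 0)ᵀ
v_3 = (1, 0, 0, 0)ᵀ

Let N = A − (5)·I. We want v_3 with N^3 v_3 = 0 but N^2 v_3 ≠ 0; then v_{j-1} := N · v_j for j = 3, …, 2.

Pick v_3 = (1, 0, 0, 0)ᵀ.
Then v_2 = N · v_3 = (0, 1, -2, 0)ᵀ.
Then v_1 = N · v_2 = (1, 0, -1, 0)ᵀ.

Sanity check: (A − (5)·I) v_1 = (0, 0, 0, 0)ᵀ = 0. ✓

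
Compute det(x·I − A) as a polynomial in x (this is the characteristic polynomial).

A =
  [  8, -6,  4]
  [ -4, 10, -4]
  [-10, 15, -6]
x^3 - 12*x^2 + 48*x - 64

Expanding det(x·I − A) (e.g. by cofactor expansion or by noting that A is similar to its Jordan form J, which has the same characteristic polynomial as A) gives
  χ_A(x) = x^3 - 12*x^2 + 48*x - 64
which factors as (x - 4)^3. The eigenvalues (with algebraic multiplicities) are λ = 4 with multiplicity 3.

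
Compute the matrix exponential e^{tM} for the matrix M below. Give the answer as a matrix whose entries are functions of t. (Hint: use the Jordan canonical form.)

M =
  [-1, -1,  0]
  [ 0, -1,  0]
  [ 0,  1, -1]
e^{tM} =
  [exp(-t), -t*exp(-t), 0]
  [0, exp(-t), 0]
  [0, t*exp(-t), exp(-t)]

Strategy: write M = P · J · P⁻¹ where J is a Jordan canonical form, so e^{tM} = P · e^{tJ} · P⁻¹, and e^{tJ} can be computed block-by-block.

M has Jordan form
J =
  [-1,  1,  0]
  [ 0, -1,  0]
  [ 0,  0, -1]
(up to reordering of blocks).

Per-block formulas:
  For a 2×2 Jordan block J_2(-1): exp(t · J_2(-1)) = e^(-1t)·(I + t·N), where N is the 2×2 nilpotent shift.
  For a 1×1 block at λ = -1: exp(t · [-1]) = [e^(-1t)].

After assembling e^{tJ} and conjugating by P, we get:

e^{tM} =
  [exp(-t), -t*exp(-t), 0]
  [0, exp(-t), 0]
  [0, t*exp(-t), exp(-t)]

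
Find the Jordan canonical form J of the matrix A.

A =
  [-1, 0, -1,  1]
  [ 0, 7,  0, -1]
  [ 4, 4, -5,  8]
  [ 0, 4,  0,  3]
J_2(-3) ⊕ J_2(5)

The characteristic polynomial is
  det(x·I − A) = x^4 - 4*x^3 - 26*x^2 + 60*x + 225 = (x - 5)^2*(x + 3)^2

Eigenvalues and multiplicities (the geometric multiplicity of λ is n − rank(A − λI), which equals the number of Jordan blocks for λ):
  λ = -3: algebraic multiplicity = 2, geometric multiplicity = 1
  λ = 5: algebraic multiplicity = 2, geometric multiplicity = 1

Determining the block sizes for each eigenvalue:
  λ = -3: one block (gm = 1), so the single block has size am = 2 → block sizes [2]
  λ = 5: one block (gm = 1), so the single block has size am = 2 → block sizes [2]

Assembling the blocks gives a Jordan form
J =
  [-3,  1, 0, 0]
  [ 0, -3, 0, 0]
  [ 0,  0, 5, 1]
  [ 0,  0, 0, 5]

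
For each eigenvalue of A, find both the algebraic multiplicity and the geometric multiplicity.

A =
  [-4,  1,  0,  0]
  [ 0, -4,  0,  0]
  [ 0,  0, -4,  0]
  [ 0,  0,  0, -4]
λ = -4: alg = 4, geom = 3

Step 1 — factor the characteristic polynomial to read off the algebraic multiplicities:
  χ_A(x) = (x + 4)^4

Step 2 — compute geometric multiplicities via the rank-nullity identity g(λ) = n − rank(A − λI):
  rank(A − (-4)·I) = 1, so dim ker(A − (-4)·I) = n − 1 = 3

Summary:
  λ = -4: algebraic multiplicity = 4, geometric multiplicity = 3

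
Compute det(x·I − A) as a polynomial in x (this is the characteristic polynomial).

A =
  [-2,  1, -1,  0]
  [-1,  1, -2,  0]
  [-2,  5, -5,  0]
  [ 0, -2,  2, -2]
x^4 + 8*x^3 + 24*x^2 + 32*x + 16

Expanding det(x·I − A) (e.g. by cofactor expansion or by noting that A is similar to its Jordan form J, which has the same characteristic polynomial as A) gives
  χ_A(x) = x^4 + 8*x^3 + 24*x^2 + 32*x + 16
which factors as (x + 2)^4. The eigenvalues (with algebraic multiplicities) are λ = -2 with multiplicity 4.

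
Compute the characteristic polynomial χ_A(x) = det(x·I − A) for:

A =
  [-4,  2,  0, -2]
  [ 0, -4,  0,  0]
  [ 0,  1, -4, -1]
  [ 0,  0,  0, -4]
x^4 + 16*x^3 + 96*x^2 + 256*x + 256

Expanding det(x·I − A) (e.g. by cofactor expansion or by noting that A is similar to its Jordan form J, which has the same characteristic polynomial as A) gives
  χ_A(x) = x^4 + 16*x^3 + 96*x^2 + 256*x + 256
which factors as (x + 4)^4. The eigenvalues (with algebraic multiplicities) are λ = -4 with multiplicity 4.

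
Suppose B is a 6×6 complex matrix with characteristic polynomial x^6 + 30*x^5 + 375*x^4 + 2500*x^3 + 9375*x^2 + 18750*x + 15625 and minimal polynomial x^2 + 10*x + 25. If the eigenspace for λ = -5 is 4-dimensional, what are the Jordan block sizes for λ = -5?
Block sizes for λ = -5: [2, 2, 1, 1]

Step 1 — from the characteristic polynomial, algebraic multiplicity of λ = -5 is 6. From dim ker(B − (-5)·I) = 4, there are exactly 4 Jordan blocks for λ = -5.
Step 2 — from the minimal polynomial, the factor (x + 5)^2 tells us the largest block for λ = -5 has size 2.
Step 3 — with total size 6, 4 blocks, and largest block 2, the block sizes (in nonincreasing order) are [2, 2, 1, 1].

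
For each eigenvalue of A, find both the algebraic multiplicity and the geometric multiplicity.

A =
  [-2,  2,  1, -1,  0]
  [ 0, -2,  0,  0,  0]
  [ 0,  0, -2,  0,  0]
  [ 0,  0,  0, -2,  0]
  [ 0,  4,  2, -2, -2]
λ = -2: alg = 5, geom = 4

Step 1 — factor the characteristic polynomial to read off the algebraic multiplicities:
  χ_A(x) = (x + 2)^5

Step 2 — compute geometric multiplicities via the rank-nullity identity g(λ) = n − rank(A − λI):
  rank(A − (-2)·I) = 1, so dim ker(A − (-2)·I) = n − 1 = 4

Summary:
  λ = -2: algebraic multiplicity = 5, geometric multiplicity = 4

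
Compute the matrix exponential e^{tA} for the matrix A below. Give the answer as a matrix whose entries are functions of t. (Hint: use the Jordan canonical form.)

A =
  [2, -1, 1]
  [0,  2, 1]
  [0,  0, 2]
e^{tA} =
  [exp(2*t), -t*exp(2*t), -t^2*exp(2*t)/2 + t*exp(2*t)]
  [0, exp(2*t), t*exp(2*t)]
  [0, 0, exp(2*t)]

Strategy: write A = P · J · P⁻¹ where J is a Jordan canonical form, so e^{tA} = P · e^{tJ} · P⁻¹, and e^{tJ} can be computed block-by-block.

A has Jordan form
J =
  [2, 1, 0]
  [0, 2, 1]
  [0, 0, 2]
(up to reordering of blocks).

Per-block formulas:
  For a 3×3 Jordan block J_3(2): exp(t · J_3(2)) = e^(2t)·(I + t·N + (t^2/2)·N^2), where N is the 3×3 nilpotent shift.

After assembling e^{tJ} and conjugating by P, we get:

e^{tA} =
  [exp(2*t), -t*exp(2*t), -t^2*exp(2*t)/2 + t*exp(2*t)]
  [0, exp(2*t), t*exp(2*t)]
  [0, 0, exp(2*t)]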